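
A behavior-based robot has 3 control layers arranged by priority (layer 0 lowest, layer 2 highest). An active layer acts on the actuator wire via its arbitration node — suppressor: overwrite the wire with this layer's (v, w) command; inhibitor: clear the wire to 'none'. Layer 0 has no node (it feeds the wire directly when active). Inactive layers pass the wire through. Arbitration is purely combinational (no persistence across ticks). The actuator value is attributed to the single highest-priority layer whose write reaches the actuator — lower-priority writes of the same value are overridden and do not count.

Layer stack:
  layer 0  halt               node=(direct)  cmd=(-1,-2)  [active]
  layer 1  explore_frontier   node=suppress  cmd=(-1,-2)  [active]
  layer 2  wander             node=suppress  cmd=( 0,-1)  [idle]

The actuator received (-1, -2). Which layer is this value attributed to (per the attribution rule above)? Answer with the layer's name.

explore_frontier

[0] halt on; wire := (-1, -2)
[1] explore_frontier on (suppress); wire := (-1, -2)
[2] wander off; pass (-1, -2)
output (-1, -2)
last writer: layer 1 = explore_frontier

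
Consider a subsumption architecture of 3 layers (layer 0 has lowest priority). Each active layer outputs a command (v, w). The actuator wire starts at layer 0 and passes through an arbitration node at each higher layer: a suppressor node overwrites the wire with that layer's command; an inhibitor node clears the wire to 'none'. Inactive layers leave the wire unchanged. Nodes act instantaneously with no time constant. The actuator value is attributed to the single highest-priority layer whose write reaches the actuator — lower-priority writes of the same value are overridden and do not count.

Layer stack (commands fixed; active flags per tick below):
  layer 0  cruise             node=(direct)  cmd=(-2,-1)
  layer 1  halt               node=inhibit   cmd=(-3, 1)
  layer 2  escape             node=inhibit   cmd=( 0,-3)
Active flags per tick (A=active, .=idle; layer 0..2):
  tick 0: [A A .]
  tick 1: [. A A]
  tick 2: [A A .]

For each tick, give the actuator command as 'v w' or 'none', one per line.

none
none
none

tick 0:
  [0] cruise on; wire := (-2, -1)
  [1] halt on (inhibit); wire := none
  [2] escape off; pass none
  output none
tick 1:
  [0] cruise off; wire := none
  [1] halt on (inhibit); wire := none
  [2] escape on (inhibit); wire := none
  output none
tick 2:
  [0] cruise on; wire := (-2, -1)
  [1] halt on (inhibit); wire := none
  [2] escape off; pass none
  output none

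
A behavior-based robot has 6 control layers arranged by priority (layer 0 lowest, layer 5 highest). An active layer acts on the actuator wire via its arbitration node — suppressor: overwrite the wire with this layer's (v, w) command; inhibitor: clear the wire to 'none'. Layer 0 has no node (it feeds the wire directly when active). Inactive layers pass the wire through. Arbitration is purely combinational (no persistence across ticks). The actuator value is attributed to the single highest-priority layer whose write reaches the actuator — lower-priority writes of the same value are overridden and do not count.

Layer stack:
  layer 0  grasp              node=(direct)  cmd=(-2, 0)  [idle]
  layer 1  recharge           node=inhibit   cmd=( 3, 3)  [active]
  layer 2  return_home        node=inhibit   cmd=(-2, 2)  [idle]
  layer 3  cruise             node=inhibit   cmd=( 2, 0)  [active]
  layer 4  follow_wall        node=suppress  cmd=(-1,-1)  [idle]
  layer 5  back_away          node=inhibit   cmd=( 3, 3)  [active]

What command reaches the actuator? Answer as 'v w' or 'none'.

none

[0] grasp off; wire := none
[1] recharge on (inhibit); wire := none
[2] return_home off; pass none
[3] cruise on (inhibit); wire := none
[4] follow_wall off; pass none
[5] back_away on (inhibit); wire := none
output none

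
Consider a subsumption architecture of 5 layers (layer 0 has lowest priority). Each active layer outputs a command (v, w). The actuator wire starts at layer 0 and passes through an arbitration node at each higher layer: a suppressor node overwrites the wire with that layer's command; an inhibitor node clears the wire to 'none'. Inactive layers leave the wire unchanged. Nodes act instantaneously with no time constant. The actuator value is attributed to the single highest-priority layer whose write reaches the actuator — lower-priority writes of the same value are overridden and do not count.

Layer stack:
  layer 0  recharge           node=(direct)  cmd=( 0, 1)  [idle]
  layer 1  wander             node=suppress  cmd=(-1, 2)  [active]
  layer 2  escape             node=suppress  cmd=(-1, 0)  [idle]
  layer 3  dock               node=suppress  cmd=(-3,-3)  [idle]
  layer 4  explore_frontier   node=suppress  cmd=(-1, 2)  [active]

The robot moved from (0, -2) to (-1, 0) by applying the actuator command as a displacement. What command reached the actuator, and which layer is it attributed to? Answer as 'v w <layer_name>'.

displacement = (-1, 0) − (0, -2) = (-1, 2)
[0] recharge off; wire := none
[1] wander on (suppress); wire := (-1, 2)
[2] escape off; pass (-1, 2)
[3] dock off; pass (-1, 2)
[4] explore_frontier on (suppress); wire := (-1, 2)
output (-1, 2) — from layer 4 (explore_frontier)

-1 2 explore_frontier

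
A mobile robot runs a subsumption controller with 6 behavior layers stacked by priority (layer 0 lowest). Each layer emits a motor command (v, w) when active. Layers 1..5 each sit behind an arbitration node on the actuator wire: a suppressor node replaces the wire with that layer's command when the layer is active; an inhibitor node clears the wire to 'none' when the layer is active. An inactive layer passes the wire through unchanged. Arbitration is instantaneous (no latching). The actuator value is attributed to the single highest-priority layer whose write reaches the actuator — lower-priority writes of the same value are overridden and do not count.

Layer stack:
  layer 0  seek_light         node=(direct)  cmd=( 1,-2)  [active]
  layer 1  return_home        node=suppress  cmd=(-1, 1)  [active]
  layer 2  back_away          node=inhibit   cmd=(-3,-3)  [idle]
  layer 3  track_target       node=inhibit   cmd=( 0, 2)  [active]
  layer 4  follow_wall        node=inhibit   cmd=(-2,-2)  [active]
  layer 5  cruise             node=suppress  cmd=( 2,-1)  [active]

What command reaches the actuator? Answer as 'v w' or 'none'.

L0 seek_light: active, feeds wire = (1, -2)
L1 return_home: active, suppressor → wire = (-1, 1)
L2 back_away: idle → wire stays (-1, 1)
L3 track_target: active, inhibitor → wire = none
L4 follow_wall: active, inhibitor → wire = none
L5 cruise: active, suppressor → wire = (2, -1)
actuator = (2, -1)

2 -1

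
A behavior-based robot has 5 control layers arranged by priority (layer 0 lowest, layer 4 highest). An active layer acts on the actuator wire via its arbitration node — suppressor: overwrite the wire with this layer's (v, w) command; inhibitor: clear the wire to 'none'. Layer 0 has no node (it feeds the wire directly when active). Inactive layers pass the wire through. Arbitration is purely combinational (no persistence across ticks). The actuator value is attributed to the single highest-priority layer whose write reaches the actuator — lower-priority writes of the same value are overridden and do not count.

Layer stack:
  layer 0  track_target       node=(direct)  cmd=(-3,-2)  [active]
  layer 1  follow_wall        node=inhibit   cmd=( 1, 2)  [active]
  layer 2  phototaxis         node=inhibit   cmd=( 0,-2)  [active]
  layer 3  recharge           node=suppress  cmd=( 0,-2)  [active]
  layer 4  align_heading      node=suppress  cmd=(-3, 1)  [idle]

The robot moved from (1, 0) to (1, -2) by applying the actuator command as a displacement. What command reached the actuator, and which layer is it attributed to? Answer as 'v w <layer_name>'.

displacement = (1, -2) − (1, 0) = (0, -2)
layer 0 (track_target) active — direct: (-3, -2)
layer 1 (follow_wall) active — inhibits: none
layer 2 (phototaxis) active — inhibits: none
layer 3 (recharge) active — suppresses: (0, -2)
layer 4 (align_heading) idle — unchanged: (0, -2)
→ actuator (0, -2) — from layer 3 (recharge)

0 -2 recharge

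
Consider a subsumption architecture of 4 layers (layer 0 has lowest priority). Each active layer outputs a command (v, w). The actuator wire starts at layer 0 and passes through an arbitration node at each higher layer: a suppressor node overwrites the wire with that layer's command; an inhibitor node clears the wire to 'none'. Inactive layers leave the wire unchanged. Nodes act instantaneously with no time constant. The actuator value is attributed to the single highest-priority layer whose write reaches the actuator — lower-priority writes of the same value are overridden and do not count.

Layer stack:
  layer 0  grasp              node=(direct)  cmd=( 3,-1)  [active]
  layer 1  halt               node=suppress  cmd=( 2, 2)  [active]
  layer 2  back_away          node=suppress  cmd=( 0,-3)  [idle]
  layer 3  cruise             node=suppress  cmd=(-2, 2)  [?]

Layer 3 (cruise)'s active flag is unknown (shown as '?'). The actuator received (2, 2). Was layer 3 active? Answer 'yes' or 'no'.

no

If layer 3 is active=yes:
  actuator would be (-2, 2)
If layer 3 is active=no:
  actuator would be (2, 2)
Observed (2, 2), so layer 3 was idle.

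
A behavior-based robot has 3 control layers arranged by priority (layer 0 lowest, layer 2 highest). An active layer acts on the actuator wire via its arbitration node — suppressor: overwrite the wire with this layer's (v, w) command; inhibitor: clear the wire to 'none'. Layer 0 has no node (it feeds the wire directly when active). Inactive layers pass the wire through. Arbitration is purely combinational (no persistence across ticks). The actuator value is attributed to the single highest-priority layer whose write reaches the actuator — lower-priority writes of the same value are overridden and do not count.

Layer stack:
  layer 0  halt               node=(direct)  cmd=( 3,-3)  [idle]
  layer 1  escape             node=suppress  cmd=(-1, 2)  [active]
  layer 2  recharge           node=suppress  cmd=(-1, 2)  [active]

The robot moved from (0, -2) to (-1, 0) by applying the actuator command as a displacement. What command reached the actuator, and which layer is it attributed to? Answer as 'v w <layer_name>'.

displacement = (-1, 0) − (0, -2) = (-1, 2)
L0 halt: idle → wire = none
L1 escape: active, suppressor → wire = (-1, 2)
L2 recharge: active, suppressor → wire = (-1, 2)
actuator = (-1, 2) — from layer 2 (recharge)

-1 2 recharge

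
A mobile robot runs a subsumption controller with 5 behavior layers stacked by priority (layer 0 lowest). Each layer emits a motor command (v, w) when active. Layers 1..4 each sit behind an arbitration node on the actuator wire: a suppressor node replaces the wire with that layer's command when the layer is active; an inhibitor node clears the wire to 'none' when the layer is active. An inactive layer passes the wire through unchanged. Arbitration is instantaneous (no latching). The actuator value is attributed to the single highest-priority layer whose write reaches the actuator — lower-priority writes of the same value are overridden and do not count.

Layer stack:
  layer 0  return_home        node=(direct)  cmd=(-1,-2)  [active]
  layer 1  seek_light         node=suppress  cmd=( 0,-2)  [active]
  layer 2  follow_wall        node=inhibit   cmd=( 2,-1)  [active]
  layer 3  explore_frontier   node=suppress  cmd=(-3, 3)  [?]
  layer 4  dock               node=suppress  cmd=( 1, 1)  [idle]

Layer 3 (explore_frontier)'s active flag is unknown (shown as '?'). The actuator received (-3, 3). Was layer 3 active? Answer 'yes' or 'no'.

If layer 3 is active=yes:
  actuator would be (-3, 3)
If layer 3 is active=no:
  actuator would be none
Observed (-3, 3), so layer 3 was active.

yes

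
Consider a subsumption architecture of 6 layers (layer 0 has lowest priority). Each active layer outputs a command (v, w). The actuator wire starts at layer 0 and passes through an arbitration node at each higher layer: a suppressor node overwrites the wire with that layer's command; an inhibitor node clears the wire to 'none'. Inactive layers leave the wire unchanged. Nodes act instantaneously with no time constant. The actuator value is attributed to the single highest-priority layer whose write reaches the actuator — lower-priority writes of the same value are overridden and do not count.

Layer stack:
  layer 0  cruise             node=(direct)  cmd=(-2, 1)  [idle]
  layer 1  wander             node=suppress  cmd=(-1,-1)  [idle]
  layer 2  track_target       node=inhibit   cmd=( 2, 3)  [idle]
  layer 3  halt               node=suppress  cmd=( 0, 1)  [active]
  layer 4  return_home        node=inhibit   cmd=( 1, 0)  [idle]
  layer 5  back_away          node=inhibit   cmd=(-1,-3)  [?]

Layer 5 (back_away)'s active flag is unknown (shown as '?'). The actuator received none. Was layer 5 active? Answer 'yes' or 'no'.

If layer 5 is active=yes:
  actuator would be none
If layer 5 is active=no:
  actuator would be (0, 1)
Observed none, so layer 5 was active.

yes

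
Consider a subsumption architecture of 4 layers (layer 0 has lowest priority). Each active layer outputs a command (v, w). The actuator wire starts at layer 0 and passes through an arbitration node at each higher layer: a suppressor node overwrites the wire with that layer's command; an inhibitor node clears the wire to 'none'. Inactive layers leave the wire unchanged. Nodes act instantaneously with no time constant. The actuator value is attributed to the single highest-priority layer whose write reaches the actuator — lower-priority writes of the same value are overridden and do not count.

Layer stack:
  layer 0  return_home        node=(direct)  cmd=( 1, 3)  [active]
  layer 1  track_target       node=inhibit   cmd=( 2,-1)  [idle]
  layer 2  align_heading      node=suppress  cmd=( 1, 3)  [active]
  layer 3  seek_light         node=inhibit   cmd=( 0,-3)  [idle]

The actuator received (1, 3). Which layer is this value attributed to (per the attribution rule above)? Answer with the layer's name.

layer 0 (return_home) active — direct: (1, 3)
layer 1 (track_target) idle — unchanged: (1, 3)
layer 2 (align_heading) active — suppresses: (1, 3)
layer 3 (seek_light) idle — unchanged: (1, 3)
→ actuator (1, 3)
last writer: layer 2 = align_heading

align_heading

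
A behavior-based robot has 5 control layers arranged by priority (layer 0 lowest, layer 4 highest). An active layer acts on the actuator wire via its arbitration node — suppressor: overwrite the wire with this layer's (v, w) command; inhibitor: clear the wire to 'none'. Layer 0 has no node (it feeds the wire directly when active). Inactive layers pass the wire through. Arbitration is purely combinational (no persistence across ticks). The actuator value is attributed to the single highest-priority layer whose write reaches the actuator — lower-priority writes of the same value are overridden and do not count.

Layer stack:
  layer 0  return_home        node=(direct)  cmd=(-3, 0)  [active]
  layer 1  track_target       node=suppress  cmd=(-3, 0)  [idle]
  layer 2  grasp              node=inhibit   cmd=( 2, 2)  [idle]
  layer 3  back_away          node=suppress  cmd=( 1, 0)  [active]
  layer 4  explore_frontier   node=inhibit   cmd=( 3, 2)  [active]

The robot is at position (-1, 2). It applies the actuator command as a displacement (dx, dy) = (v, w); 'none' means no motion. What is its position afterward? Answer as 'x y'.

-1 2

L0 return_home: active, feeds wire = (-3, 0)
L1 track_target: idle → wire stays (-3, 0)
L2 grasp: idle → wire stays (-3, 0)
L3 back_away: active, suppressor → wire = (1, 0)
L4 explore_frontier: active, inhibitor → wire = none
actuator = none
position: (-1, 2) + none = (-1, 2)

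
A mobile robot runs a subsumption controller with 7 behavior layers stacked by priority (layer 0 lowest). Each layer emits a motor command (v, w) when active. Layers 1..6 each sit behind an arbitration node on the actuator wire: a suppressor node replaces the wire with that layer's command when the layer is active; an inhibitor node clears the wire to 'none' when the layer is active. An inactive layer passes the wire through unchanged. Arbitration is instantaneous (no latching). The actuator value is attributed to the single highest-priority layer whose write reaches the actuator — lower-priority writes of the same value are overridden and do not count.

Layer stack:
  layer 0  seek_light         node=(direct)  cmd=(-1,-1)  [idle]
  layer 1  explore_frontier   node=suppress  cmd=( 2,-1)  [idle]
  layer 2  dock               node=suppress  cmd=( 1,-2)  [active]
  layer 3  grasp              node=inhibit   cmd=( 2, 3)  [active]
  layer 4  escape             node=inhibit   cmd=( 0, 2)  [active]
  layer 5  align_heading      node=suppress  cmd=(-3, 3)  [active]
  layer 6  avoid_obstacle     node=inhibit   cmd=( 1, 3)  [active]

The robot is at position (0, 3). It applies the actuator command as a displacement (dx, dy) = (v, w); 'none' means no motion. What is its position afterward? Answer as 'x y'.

L0 seek_light: idle → wire = none
L1 explore_frontier: idle → wire stays none
L2 dock: active, suppressor → wire = (1, -2)
L3 grasp: active, inhibitor → wire = none
L4 escape: active, inhibitor → wire = none
L5 align_heading: active, suppressor → wire = (-3, 3)
L6 avoid_obstacle: active, inhibitor → wire = none
actuator = none
position: (0, 3) + none = (0, 3)

0 3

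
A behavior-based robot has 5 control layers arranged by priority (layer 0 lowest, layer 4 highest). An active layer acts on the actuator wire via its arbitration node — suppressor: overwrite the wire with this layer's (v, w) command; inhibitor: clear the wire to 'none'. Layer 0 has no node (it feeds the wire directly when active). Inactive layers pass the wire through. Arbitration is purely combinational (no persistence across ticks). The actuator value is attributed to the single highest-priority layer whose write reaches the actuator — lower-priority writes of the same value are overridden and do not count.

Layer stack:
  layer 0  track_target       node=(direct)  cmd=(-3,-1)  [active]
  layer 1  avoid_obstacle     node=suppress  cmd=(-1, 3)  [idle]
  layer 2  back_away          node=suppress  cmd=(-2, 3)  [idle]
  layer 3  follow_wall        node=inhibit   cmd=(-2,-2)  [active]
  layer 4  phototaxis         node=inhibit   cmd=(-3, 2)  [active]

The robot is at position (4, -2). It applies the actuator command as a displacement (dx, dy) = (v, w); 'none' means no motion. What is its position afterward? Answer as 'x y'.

4 -2

[0] track_target on; wire := (-3, -1)
[1] avoid_obstacle off; pass (-3, -1)
[2] back_away off; pass (-3, -1)
[3] follow_wall on (inhibit); wire := none
[4] phototaxis on (inhibit); wire := none
output none
position: (4, -2) + none = (4, -2)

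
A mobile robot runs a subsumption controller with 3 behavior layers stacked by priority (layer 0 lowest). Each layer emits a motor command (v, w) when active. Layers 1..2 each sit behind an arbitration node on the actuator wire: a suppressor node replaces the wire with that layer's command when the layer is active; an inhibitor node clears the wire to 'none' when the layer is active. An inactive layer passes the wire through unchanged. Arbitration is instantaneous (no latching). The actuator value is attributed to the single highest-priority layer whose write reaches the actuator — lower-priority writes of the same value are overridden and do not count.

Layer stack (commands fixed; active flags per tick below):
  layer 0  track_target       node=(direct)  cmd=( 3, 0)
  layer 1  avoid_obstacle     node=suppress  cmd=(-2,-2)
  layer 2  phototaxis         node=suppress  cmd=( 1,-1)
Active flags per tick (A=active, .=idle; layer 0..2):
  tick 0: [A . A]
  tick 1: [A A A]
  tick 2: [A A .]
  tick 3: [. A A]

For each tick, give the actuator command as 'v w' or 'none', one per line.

tick 0:
  [0] track_target on; wire := (3, 0)
  [1] avoid_obstacle off; pass (3, 0)
  [2] phototaxis on (suppress); wire := (1, -1)
  output (1, -1)
tick 1:
  [0] track_target on; wire := (3, 0)
  [1] avoid_obstacle on (suppress); wire := (-2, -2)
  [2] phototaxis on (suppress); wire := (1, -1)
  output (1, -1)
tick 2:
  [0] track_target on; wire := (3, 0)
  [1] avoid_obstacle on (suppress); wire := (-2, -2)
  [2] phototaxis off; pass (-2, -2)
  output (-2, -2)
tick 3:
  [0] track_target off; wire := none
  [1] avoid_obstacle on (suppress); wire := (-2, -2)
  [2] phototaxis on (suppress); wire := (1, -1)
  output (1, -1)

1 -1
1 -1
-2 -2
1 -1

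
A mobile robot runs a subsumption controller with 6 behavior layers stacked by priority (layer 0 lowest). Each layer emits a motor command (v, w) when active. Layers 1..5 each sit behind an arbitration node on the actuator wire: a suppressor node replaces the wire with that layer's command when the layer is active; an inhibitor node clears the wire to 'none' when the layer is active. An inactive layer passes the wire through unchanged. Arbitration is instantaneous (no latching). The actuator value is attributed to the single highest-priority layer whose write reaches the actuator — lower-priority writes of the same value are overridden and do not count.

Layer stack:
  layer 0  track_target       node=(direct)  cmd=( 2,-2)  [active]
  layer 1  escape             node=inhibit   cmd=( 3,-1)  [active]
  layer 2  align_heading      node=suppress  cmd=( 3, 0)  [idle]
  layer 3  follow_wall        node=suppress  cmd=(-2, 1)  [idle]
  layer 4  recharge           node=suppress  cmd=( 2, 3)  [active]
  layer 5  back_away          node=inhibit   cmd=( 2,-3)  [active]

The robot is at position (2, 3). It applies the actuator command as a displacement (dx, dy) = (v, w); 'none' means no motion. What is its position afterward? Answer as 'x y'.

2 3

L0 track_target: active, feeds wire = (2, -2)
L1 escape: active, inhibitor → wire = none
L2 align_heading: idle → wire stays none
L3 follow_wall: idle → wire stays none
L4 recharge: active, suppressor → wire = (2, 3)
L5 back_away: active, inhibitor → wire = none
actuator = none
position: (2, 3) + none = (2, 3)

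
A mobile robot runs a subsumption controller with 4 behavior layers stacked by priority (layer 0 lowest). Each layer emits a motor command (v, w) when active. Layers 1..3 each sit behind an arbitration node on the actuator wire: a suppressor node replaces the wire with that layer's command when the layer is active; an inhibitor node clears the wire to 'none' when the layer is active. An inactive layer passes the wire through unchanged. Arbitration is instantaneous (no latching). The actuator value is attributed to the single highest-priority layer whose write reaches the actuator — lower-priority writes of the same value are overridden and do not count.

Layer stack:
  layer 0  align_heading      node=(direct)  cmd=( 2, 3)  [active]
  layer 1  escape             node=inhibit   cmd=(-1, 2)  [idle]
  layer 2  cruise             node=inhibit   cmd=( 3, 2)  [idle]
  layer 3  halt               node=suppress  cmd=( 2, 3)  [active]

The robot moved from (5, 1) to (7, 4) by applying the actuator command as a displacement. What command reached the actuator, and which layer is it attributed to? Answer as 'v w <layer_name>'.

2 3 halt

displacement = (7, 4) − (5, 1) = (2, 3)
L0 align_heading: active, feeds wire = (2, 3)
L1 escape: idle → wire stays (2, 3)
L2 cruise: idle → wire stays (2, 3)
L3 halt: active, suppressor → wire = (2, 3)
actuator = (2, 3) — from layer 3 (halt)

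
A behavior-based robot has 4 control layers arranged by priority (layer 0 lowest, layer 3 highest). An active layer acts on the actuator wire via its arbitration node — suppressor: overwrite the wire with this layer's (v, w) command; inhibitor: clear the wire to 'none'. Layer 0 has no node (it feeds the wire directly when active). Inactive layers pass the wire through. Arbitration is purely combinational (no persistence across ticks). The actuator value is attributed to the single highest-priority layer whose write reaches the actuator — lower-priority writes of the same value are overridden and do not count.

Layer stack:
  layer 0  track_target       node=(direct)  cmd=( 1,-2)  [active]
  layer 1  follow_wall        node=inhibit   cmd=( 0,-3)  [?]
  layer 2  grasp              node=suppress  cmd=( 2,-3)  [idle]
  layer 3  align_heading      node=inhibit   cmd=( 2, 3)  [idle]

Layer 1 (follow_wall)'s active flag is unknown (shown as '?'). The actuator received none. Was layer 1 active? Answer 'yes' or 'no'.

yes

If layer 1 is active=yes:
  actuator would be none
If layer 1 is active=no:
  actuator would be (1, -2)
Observed none, so layer 1 was active.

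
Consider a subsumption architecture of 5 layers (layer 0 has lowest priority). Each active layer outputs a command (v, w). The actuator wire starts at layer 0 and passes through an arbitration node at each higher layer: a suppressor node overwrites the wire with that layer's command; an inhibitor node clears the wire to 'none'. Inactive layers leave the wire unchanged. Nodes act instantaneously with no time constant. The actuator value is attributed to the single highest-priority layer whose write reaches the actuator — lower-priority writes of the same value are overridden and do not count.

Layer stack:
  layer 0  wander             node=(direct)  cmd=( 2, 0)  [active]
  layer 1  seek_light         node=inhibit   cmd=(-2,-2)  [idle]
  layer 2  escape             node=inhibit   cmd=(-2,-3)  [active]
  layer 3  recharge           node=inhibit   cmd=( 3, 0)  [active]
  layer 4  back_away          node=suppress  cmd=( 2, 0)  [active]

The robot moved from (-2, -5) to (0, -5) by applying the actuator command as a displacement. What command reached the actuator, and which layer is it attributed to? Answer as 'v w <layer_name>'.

2 0 back_away

displacement = (0, -5) − (-2, -5) = (2, 0)
[0] wander on; wire := (2, 0)
[1] seek_light off; pass (2, 0)
[2] escape on (inhibit); wire := none
[3] recharge on (inhibit); wire := none
[4] back_away on (suppress); wire := (2, 0)
output (2, 0) — from layer 4 (back_away)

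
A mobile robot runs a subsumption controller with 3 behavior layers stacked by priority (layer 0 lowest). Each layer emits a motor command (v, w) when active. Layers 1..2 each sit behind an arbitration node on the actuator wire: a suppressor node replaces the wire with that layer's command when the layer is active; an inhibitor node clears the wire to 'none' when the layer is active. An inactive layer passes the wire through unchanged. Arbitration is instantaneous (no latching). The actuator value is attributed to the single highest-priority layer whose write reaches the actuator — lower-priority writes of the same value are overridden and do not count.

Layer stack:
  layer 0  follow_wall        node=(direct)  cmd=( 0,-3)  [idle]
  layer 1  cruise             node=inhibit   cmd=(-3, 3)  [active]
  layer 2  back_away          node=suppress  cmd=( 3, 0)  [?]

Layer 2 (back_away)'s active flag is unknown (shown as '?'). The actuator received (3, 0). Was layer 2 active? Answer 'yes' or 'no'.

yes

If layer 2 is active=yes:
  actuator would be (3, 0)
If layer 2 is active=no:
  actuator would be none
Observed (3, 0), so layer 2 was active.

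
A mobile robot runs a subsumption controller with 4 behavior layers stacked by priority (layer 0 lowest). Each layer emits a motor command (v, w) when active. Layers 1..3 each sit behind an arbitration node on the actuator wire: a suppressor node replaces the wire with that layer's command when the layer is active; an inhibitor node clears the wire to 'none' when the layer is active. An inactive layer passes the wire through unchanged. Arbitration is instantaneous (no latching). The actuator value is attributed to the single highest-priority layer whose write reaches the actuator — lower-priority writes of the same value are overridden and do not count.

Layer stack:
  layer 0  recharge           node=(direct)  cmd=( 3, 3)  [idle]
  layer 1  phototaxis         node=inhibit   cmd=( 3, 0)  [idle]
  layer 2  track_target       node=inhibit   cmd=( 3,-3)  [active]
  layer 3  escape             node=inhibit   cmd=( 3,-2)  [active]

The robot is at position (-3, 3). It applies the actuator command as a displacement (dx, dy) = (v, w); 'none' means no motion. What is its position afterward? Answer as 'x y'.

L0 recharge: idle → wire = none
L1 phototaxis: idle → wire stays none
L2 track_target: active, inhibitor → wire = none
L3 escape: active, inhibitor → wire = none
actuator = none
position: (-3, 3) + none = (-3, 3)

-3 3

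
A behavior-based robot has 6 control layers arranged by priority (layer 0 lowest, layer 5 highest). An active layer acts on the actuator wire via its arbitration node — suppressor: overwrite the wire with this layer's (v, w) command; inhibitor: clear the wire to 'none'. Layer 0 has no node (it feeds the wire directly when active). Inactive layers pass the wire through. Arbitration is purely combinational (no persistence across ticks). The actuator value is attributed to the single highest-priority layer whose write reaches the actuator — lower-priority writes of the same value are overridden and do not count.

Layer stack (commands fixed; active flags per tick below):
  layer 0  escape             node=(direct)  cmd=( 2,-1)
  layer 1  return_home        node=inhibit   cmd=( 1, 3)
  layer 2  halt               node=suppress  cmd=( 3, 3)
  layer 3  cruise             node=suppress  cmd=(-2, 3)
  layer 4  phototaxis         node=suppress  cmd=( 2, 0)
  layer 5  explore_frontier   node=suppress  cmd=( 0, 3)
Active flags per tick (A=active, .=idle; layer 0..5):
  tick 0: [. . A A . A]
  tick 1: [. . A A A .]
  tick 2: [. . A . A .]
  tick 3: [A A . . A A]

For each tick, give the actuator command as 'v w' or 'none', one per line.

tick 0:
  L0 escape: idle → wire = none
  L1 return_home: idle → wire stays none
  L2 halt: active, suppressor → wire = (3, 3)
  L3 cruise: active, suppressor → wire = (-2, 3)
  L4 phototaxis: idle → wire stays (-2, 3)
  L5 explore_frontier: active, suppressor → wire = (0, 3)
  actuator = (0, 3)
tick 1:
  L0 escape: idle → wire = none
  L1 return_home: idle → wire stays none
  L2 halt: active, suppressor → wire = (3, 3)
  L3 cruise: active, suppressor → wire = (-2, 3)
  L4 phototaxis: active, suppressor → wire = (2, 0)
  L5 explore_frontier: idle → wire stays (2, 0)
  actuator = (2, 0)
tick 2:
  L0 escape: idle → wire = none
  L1 return_home: idle → wire stays none
  L2 halt: active, suppressor → wire = (3, 3)
  L3 cruise: idle → wire stays (3, 3)
  L4 phototaxis: active, suppressor → wire = (2, 0)
  L5 explore_frontier: idle → wire stays (2, 0)
  actuator = (2, 0)
tick 3:
  L0 escape: active, feeds wire = (2, -1)
  L1 return_home: active, inhibitor → wire = none
  L2 halt: idle → wire stays none
  L3 cruise: idle → wire stays none
  L4 phototaxis: active, suppressor → wire = (2, 0)
  L5 explore_frontier: active, suppressor → wire = (0, 3)
  actuator = (0, 3)

0 3
2 0
2 0
0 3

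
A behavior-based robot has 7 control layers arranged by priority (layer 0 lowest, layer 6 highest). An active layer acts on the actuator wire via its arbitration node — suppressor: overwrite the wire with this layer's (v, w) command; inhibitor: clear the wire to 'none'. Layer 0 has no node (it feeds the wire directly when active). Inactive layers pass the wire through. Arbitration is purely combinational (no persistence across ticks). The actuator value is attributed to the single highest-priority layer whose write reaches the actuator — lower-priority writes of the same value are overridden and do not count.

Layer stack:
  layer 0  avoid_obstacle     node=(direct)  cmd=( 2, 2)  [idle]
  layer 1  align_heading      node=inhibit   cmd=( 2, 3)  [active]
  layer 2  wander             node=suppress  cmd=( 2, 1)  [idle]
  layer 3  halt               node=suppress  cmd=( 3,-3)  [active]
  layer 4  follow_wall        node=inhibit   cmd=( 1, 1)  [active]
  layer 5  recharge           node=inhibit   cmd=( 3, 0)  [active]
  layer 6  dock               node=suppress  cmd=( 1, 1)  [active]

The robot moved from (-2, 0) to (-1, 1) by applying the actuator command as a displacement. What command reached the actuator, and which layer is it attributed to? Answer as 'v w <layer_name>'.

1 1 dock

displacement = (-1, 1) − (-2, 0) = (1, 1)
layer 0 (avoid_obstacle) idle — none
layer 1 (align_heading) active — inhibits: none
layer 2 (wander) idle — unchanged: none
layer 3 (halt) active — suppresses: (3, -3)
layer 4 (follow_wall) active — inhibits: none
layer 5 (recharge) active — inhibits: none
layer 6 (dock) active — suppresses: (1, 1)
→ actuator (1, 1) — from layer 6 (dock)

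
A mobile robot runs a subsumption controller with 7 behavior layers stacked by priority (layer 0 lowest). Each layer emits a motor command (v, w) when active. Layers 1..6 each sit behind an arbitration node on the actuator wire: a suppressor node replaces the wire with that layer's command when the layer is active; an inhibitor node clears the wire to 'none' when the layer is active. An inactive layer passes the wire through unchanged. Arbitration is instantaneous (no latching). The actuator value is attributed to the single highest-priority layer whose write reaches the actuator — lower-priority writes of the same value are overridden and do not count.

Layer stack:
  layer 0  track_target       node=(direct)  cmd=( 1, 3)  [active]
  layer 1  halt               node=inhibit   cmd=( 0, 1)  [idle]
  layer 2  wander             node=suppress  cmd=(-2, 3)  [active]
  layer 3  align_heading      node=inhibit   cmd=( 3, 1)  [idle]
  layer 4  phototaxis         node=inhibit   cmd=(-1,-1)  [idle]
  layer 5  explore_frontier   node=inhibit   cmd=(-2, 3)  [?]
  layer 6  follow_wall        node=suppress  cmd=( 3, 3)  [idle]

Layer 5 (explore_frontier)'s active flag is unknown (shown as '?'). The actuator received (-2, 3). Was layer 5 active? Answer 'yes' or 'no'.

If layer 5 is active=yes:
  actuator would be none
If layer 5 is active=no:
  actuator would be (-2, 3)
Observed (-2, 3), so layer 5 was idle.

no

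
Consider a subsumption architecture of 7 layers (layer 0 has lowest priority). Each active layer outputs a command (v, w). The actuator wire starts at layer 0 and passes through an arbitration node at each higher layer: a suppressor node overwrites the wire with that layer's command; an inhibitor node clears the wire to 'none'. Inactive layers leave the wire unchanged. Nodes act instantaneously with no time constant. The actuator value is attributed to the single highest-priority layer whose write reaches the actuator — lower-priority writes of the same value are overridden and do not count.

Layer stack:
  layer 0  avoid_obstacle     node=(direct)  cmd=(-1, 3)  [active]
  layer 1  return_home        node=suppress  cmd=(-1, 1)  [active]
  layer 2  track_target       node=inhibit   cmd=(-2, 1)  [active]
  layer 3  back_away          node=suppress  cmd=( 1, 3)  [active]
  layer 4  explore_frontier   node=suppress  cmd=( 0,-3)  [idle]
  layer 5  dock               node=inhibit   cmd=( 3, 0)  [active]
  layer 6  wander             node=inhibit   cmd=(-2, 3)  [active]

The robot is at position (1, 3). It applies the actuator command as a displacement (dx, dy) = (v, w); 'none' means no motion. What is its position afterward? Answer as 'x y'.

1 3

[0] avoid_obstacle on; wire := (-1, 3)
[1] return_home on (suppress); wire := (-1, 1)
[2] track_target on (inhibit); wire := none
[3] back_away on (suppress); wire := (1, 3)
[4] explore_frontier off; pass (1, 3)
[5] dock on (inhibit); wire := none
[6] wander on (inhibit); wire := none
output none
position: (1, 3) + none = (1, 3)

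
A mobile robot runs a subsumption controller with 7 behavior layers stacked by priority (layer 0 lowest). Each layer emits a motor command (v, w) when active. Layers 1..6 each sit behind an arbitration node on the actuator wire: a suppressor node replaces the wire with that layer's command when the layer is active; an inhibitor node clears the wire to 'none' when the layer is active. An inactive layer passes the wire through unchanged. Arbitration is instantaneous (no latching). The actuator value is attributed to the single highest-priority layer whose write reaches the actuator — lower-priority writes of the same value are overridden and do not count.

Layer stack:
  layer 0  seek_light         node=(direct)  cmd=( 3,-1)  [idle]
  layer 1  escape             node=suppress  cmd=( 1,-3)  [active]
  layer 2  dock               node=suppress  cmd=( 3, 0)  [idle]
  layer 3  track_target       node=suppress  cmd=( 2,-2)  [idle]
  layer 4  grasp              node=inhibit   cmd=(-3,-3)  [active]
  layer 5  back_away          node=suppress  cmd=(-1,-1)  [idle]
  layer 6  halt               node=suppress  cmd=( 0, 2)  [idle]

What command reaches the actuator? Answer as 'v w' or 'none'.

none

layer 0 (seek_light) idle — none
layer 1 (escape) active — suppresses: (1, -3)
layer 2 (dock) idle — unchanged: (1, -3)
layer 3 (track_target) idle — unchanged: (1, -3)
layer 4 (grasp) active — inhibits: none
layer 5 (back_away) idle — unchanged: none
layer 6 (halt) idle — unchanged: none
→ actuator none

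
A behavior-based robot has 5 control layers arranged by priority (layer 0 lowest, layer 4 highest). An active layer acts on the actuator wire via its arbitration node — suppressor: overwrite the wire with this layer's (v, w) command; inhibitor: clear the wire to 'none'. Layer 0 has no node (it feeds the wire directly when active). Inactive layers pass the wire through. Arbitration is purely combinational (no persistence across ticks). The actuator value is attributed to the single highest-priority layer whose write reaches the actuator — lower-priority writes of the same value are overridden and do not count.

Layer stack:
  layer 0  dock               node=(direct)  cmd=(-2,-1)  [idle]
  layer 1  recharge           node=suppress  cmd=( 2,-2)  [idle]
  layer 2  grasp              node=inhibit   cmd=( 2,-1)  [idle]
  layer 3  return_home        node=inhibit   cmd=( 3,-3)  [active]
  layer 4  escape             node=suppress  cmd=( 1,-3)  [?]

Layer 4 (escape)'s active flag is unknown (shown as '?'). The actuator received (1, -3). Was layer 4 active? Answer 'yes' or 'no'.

If layer 4 is active=yes:
  actuator would be (1, -3)
If layer 4 is active=no:
  actuator would be none
Observed (1, -3), so layer 4 was active.

yes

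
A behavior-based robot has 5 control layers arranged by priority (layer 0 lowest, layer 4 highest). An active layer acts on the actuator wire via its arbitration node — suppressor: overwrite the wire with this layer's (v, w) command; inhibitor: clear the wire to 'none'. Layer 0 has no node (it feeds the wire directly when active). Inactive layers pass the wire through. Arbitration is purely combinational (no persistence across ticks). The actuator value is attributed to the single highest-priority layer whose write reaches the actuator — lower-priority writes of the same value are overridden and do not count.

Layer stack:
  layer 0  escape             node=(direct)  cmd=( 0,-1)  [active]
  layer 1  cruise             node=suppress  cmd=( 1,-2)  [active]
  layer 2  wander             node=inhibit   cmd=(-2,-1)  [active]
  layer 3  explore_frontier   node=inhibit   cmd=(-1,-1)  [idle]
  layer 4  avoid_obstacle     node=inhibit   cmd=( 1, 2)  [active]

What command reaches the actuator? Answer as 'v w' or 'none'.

none

L0 escape: active, feeds wire = (0, -1)
L1 cruise: active, suppressor → wire = (1, -2)
L2 wander: active, inhibitor → wire = none
L3 explore_frontier: idle → wire stays none
L4 avoid_obstacle: active, inhibitor → wire = none
actuator = none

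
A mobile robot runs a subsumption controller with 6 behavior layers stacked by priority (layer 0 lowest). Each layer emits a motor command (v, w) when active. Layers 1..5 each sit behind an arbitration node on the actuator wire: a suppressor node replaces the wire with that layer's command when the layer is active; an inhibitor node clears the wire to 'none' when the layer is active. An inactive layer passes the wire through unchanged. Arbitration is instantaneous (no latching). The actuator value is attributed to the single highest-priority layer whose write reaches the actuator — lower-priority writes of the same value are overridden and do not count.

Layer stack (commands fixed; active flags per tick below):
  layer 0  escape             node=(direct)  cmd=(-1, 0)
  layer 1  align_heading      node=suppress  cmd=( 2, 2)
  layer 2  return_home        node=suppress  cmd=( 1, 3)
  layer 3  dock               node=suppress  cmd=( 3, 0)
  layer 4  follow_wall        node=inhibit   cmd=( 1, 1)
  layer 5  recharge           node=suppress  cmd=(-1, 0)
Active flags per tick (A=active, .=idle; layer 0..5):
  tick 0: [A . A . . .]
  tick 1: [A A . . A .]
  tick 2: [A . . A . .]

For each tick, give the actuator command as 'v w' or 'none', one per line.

1 3
none
3 0

tick 0:
  [0] escape on; wire := (-1, 0)
  [1] align_heading off; pass (-1, 0)
  [2] return_home on (suppress); wire := (1, 3)
  [3] dock off; pass (1, 3)
  [4] follow_wall off; pass (1, 3)
  [5] recharge off; pass (1, 3)
  output (1, 3)
tick 1:
  [0] escape on; wire := (-1, 0)
  [1] align_heading on (suppress); wire := (2, 2)
  [2] return_home off; pass (2, 2)
  [3] dock off; pass (2, 2)
  [4] follow_wall on (inhibit); wire := none
  [5] recharge off; pass none
  output none
tick 2:
  [0] escape on; wire := (-1, 0)
  [1] align_heading off; pass (-1, 0)
  [2] return_home off; pass (-1, 0)
  [3] dock on (suppress); wire := (3, 0)
  [4] follow_wall off; pass (3, 0)
  [5] recharge off; pass (3, 0)
  output (3, 0)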